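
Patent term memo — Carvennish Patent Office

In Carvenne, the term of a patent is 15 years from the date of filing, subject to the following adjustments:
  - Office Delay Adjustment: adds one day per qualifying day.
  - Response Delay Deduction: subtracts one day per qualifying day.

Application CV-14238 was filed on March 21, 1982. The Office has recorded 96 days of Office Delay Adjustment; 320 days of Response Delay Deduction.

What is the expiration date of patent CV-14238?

1996-08-09

Base term: filing date + 15 years → 21 March 1997.
Office Delay Adjustment: +96 days → 25 June 1997.
Response Delay Deduction: −320 days → 9 August 1996.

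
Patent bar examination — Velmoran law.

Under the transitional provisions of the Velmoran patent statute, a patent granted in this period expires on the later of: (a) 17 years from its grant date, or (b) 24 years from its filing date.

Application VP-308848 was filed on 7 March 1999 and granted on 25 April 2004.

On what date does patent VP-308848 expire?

(a) grant + 17 years → 25 April 2021.
(b) filing + 24 years → 7 March 2023.
Later of the two: 7 March 2023.

March 7, 2023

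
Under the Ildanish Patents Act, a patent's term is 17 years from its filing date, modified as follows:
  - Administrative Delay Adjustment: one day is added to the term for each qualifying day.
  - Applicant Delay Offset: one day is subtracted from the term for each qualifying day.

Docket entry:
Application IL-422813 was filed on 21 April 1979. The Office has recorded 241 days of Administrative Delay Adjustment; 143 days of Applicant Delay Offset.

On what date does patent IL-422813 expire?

1996-07-28

Base term: filing date + 17 years → 21 April 1996.
Administrative Delay Adjustment: +241 days → 18 December 1996.
Applicant Delay Offset: −143 days → 28 July 1996.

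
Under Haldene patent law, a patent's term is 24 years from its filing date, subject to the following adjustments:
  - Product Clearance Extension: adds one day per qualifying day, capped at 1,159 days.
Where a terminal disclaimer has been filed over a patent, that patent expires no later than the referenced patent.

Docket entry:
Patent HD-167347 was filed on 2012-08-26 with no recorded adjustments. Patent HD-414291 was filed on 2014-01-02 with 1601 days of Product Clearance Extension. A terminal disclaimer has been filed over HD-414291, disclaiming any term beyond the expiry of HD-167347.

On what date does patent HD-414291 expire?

August 26, 2036

Natural term of HD-414291:
  Base: filing + 24 years → 2 January 2038.
  Product Clearance Extension: 1601 days claimed exceeds the 1159-day cap, so +1159 days → 6 March 2041.
Expiry of referenced patent HD-167347:
  Base: filing + 24 years → 26 August 2036.
Terminal disclaimer: HD-414291 expires on the earlier of 6 March 2041 and 26 August 2036.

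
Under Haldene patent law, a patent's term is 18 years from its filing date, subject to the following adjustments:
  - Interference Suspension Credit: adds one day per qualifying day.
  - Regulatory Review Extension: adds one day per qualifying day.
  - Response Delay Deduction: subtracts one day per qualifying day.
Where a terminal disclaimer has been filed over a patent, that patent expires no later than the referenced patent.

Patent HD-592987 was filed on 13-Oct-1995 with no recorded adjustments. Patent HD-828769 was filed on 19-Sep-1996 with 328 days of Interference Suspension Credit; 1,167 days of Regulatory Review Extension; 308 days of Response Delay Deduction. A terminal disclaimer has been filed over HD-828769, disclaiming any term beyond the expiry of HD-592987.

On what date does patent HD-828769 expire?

Natural term of HD-828769:
  Base: filing + 18 years → 19 September 2014.
  Interference Suspension Credit: +328 days → 13 August 2015.
  Regulatory Review Extension: +1167 days → 23 October 2018.
  Response Delay Deduction: −308 days → 19 December 2017.
Expiry of referenced patent HD-592987:
  Base: filing + 18 years → 13 October 2013.
Terminal disclaimer: HD-828769 expires on the earlier of 19 December 2017 and 13 October 2013.

2013-10-13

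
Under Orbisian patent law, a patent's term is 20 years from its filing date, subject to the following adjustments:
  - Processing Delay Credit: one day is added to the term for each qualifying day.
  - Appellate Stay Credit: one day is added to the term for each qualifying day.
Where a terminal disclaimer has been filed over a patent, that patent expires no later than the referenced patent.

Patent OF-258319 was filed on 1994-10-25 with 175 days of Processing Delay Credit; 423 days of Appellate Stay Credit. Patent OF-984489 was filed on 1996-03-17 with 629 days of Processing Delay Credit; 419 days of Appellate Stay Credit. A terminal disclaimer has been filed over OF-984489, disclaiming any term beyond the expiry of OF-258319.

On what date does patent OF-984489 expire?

Natural term of OF-984489:
  Base: filing + 20 years → 17 March 2016.
  Processing Delay Credit: +629 days → 6 December 2017.
  Appellate Stay Credit: +419 days → 29 January 2019.
Expiry of referenced patent OF-258319:
  Base: filing + 20 years → 25 October 2014.
  Processing Delay Credit: +175 days → 18 April 2015.
  Appellate Stay Credit: +423 days → 14 June 2016.
Terminal disclaimer: OF-984489 expires on the earlier of 29 January 2019 and 14 June 2016.

2016-06-14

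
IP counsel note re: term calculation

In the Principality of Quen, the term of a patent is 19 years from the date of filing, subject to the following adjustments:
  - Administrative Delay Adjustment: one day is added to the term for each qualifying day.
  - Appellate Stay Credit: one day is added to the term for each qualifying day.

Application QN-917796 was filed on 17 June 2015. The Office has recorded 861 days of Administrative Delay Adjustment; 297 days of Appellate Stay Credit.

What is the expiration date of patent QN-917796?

Base term: filing date + 19 years → 17 June 2034.
Administrative Delay Adjustment: +861 days → 25 October 2036.
Appellate Stay Credit: +297 days → 18 August 2037.

2037-08-18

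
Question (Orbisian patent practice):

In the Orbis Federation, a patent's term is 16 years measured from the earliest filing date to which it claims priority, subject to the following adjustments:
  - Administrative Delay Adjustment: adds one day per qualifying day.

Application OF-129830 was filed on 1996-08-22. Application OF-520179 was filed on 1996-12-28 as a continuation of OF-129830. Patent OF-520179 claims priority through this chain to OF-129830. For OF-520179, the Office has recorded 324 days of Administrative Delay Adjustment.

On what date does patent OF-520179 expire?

Earliest priority filing: 22 August 1996.
Base term: 22 August 1996 + 16 years → 22 August 2012.
Administrative Delay Adjustment: +324 days → 12 July 2013.

July 12, 2013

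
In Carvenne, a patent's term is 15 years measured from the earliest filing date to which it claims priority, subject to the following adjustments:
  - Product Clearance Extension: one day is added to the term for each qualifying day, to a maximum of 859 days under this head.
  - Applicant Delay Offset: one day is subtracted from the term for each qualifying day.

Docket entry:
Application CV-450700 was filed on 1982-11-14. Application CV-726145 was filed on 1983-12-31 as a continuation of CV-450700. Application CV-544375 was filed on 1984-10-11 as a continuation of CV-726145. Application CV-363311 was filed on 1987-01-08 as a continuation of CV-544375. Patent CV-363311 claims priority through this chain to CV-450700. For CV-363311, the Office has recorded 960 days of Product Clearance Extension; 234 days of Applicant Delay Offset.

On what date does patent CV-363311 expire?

August 1, 1999

Earliest priority filing: 14 November 1982.
Base term: 14 November 1982 + 15 years → 14 November 1997.
Product Clearance Extension: 960 days claimed exceeds the 859-day cap, so +859 days → 22 March 2000.
Applicant Delay Offset: −234 days → 1 August 1999.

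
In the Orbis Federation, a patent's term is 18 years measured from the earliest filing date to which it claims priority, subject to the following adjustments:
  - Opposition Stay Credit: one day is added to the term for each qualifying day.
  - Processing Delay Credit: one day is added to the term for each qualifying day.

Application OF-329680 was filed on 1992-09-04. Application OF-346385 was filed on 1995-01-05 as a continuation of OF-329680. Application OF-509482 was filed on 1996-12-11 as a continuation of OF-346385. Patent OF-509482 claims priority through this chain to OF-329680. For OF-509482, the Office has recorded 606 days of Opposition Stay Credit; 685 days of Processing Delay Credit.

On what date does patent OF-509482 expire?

March 18, 2014

Earliest priority filing: 4 September 1992.
Base term: 4 September 1992 + 18 years → 4 September 2010.
Opposition Stay Credit: +606 days → 2 May 2012.
Processing Delay Credit: +685 days → 18 March 2014.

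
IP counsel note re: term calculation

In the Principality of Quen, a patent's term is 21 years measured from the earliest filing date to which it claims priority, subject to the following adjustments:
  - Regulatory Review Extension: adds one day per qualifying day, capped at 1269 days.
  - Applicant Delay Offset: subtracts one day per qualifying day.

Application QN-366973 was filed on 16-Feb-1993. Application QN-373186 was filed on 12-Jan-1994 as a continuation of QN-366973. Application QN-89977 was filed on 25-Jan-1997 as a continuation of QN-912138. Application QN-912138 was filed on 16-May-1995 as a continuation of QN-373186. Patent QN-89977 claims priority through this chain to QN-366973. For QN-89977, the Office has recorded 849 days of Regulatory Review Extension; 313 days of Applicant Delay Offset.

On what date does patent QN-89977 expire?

August 6, 2015

Earliest priority filing: 16 February 1993.
Base term: 16 February 1993 + 21 years → 16 February 2014.
Regulatory Review Extension: 849 days (within the 1269-day cap) → +849 days → 14 June 2016.
Applicant Delay Offset: −313 days → 6 August 2015.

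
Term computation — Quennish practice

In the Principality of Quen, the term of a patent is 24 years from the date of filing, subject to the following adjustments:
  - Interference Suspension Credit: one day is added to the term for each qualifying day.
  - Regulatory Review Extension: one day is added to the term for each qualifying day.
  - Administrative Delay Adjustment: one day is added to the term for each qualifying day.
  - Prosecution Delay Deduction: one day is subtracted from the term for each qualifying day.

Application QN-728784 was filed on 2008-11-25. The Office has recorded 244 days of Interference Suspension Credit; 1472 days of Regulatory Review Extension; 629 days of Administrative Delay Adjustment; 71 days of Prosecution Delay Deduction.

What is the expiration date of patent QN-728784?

Base term: filing date + 24 years → 25 November 2032.
Interference Suspension Credit: +244 days → 27 July 2033.
Regulatory Review Extension: +1472 days → 7 August 2037.
Administrative Delay Adjustment: +629 days → 28 April 2039.
Prosecution Delay Deduction: −71 days → 16 February 2039.

February 16, 2039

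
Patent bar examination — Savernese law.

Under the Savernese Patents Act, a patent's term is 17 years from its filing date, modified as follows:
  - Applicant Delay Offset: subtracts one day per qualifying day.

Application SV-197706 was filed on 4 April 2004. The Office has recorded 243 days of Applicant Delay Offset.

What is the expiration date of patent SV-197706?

August 4, 2020

Base term: filing date + 17 years → 4 April 2021.
Applicant Delay Offset: −243 days → 4 August 2020.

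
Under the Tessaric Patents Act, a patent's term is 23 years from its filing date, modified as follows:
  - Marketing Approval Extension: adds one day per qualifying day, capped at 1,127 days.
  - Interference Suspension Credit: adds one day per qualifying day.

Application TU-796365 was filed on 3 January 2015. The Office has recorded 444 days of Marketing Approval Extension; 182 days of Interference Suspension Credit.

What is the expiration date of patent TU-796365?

Base term: filing date + 23 years → 3 January 2038.
Marketing Approval Extension: 444 days (within the 1127-day cap) → +444 days → 23 March 2039.
Interference Suspension Credit: +182 days → 21 September 2039.

2039-09-21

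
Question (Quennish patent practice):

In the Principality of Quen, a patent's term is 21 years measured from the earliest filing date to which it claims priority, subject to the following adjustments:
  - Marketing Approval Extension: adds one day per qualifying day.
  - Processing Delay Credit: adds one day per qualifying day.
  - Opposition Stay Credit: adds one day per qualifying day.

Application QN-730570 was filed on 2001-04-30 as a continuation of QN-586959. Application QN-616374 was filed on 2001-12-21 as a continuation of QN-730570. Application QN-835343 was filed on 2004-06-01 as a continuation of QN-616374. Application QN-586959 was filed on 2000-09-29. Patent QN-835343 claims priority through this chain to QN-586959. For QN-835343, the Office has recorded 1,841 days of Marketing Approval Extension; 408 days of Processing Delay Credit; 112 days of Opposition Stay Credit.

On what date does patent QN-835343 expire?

March 17, 2028

Earliest priority filing: 29 September 2000.
Base term: 29 September 2000 + 21 years → 29 September 2021.
Marketing Approval Extension: +1841 days → 14 October 2026.
Processing Delay Credit: +408 days → 26 November 2027.
Opposition Stay Credit: +112 days → 17 March 2028.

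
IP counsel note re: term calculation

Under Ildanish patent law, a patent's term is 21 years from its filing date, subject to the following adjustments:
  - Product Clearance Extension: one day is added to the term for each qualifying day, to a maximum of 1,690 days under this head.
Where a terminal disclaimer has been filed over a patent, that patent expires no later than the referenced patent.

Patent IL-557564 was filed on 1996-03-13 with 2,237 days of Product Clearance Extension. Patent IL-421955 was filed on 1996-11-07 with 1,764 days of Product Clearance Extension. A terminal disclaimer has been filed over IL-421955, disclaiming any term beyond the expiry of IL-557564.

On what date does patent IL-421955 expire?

2021-10-28

Natural term of IL-421955:
  Base: filing + 21 years → 7 November 2017.
  Product Clearance Extension: 1764 days claimed exceeds the 1690-day cap, so +1690 days → 24 June 2022.
Expiry of referenced patent IL-557564:
  Base: filing + 21 years → 13 March 2017.
  Product Clearance Extension: 2237 days claimed exceeds the 1690-day cap, so +1690 days → 28 October 2021.
Terminal disclaimer: IL-421955 expires on the earlier of 24 June 2022 and 28 October 2021.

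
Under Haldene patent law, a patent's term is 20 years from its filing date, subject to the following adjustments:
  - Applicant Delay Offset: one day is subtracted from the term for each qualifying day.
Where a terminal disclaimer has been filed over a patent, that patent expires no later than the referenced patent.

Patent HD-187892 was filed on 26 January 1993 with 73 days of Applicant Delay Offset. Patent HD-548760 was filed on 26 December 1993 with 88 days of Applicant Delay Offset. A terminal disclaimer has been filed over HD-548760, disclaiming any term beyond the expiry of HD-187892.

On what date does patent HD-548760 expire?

2012-11-14

Natural term of HD-548760:
  Base: filing + 20 years → 26 December 2013.
  Applicant Delay Offset: −88 days → 29 September 2013.
Expiry of referenced patent HD-187892:
  Base: filing + 20 years → 26 January 2013.
  Applicant Delay Offset: −73 days → 14 November 2012.
Terminal disclaimer: HD-548760 expires on the earlier of 29 September 2013 and 14 November 2012.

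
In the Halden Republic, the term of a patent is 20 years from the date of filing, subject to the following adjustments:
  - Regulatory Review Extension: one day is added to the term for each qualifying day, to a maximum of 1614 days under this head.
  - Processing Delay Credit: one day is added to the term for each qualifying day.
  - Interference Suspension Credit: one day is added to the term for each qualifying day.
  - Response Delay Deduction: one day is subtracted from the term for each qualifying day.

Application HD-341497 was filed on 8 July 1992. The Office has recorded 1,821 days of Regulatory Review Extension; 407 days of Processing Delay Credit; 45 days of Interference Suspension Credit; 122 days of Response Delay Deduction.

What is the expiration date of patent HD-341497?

Base term: filing date + 20 years → 8 July 2012.
Regulatory Review Extension: 1821 days claimed exceeds the 1614-day cap, so +1614 days → 8 December 2016.
Processing Delay Credit: +407 days → 19 January 2018.
Interference Suspension Credit: +45 days → 5 March 2018.
Response Delay Deduction: −122 days → 3 November 2017.

November 3, 2017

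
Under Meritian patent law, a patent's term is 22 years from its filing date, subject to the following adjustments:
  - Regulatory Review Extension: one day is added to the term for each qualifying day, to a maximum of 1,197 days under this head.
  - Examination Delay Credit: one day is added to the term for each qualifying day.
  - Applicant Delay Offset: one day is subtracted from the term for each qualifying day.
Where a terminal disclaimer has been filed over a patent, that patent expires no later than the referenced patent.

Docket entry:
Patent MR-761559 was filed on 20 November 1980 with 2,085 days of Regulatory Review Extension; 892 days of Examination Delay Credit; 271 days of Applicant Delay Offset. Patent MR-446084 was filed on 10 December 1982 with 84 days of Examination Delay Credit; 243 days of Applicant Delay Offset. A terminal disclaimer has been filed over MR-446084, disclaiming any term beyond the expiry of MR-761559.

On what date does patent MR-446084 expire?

July 4, 2004

Natural term of MR-446084:
  Base: filing + 22 years → 10 December 2004.
  Examination Delay Credit: +84 days → 4 March 2005.
  Applicant Delay Offset: −243 days → 4 July 2004.
Expiry of referenced patent MR-761559:
  Base: filing + 22 years → 20 November 2002.
  Regulatory Review Extension: 2085 days claimed exceeds the 1197-day cap, so +1197 days → 1 March 2006.
  Examination Delay Credit: +892 days → 9 August 2008.
  Applicant Delay Offset: −271 days → 12 November 2007.
Terminal disclaimer: MR-446084 expires on the earlier of 4 July 2004 and 12 November 2007.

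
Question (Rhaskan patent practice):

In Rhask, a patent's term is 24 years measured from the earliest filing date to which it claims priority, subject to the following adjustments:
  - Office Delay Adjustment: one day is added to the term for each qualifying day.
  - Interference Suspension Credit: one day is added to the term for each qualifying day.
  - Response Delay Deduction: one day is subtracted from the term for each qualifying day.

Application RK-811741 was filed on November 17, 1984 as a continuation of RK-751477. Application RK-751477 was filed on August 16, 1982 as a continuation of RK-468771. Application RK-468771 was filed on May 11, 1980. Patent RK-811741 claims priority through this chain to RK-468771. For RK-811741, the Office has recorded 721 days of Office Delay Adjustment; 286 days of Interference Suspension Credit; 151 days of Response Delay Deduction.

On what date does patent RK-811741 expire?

Earliest priority filing: 11 May 1980.
Base term: 11 May 1980 + 24 years → 11 May 2004.
Office Delay Adjustment: +721 days → 2 May 2006.
Interference Suspension Credit: +286 days → 12 February 2007.
Response Delay Deduction: −151 days → 14 September 2006.

2006-09-14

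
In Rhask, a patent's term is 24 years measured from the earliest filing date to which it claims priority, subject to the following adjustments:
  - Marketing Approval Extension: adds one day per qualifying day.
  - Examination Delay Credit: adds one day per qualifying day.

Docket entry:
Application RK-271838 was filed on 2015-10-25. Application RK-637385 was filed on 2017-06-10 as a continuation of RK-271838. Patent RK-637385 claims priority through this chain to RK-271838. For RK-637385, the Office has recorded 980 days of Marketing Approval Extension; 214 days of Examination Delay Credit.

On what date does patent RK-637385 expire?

Earliest priority filing: 25 October 2015.
Base term: 25 October 2015 + 24 years → 25 October 2039.
Marketing Approval Extension: +980 days → 1 July 2042.
Examination Delay Credit: +214 days → 31 January 2043.

2043-01-31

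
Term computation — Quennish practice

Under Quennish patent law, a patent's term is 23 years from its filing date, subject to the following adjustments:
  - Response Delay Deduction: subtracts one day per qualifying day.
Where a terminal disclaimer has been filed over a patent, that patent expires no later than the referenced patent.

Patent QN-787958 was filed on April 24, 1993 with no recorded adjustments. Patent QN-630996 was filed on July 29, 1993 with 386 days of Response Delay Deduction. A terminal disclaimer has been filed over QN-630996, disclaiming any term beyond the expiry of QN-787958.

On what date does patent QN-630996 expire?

July 9, 2015

Natural term of QN-630996:
  Base: filing + 23 years → 29 July 2016.
  Response Delay Deduction: −386 days → 9 July 2015.
Expiry of referenced patent QN-787958:
  Base: filing + 23 years → 24 April 2016.
Terminal disclaimer: QN-630996 expires on the earlier of 9 July 2015 and 24 April 2016.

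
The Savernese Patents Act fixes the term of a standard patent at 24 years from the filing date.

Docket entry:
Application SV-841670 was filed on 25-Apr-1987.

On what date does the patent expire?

2011-04-25

Filing date + 24 years → 25 April 2011.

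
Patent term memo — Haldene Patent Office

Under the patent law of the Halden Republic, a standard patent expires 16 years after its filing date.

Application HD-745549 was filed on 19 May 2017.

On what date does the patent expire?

May 19, 2033

Filing date + 16 years → 19 May 2033.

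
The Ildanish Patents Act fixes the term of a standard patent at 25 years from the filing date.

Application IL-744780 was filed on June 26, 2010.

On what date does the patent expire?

June 26, 2035

Filing date + 25 years → 26 June 2035.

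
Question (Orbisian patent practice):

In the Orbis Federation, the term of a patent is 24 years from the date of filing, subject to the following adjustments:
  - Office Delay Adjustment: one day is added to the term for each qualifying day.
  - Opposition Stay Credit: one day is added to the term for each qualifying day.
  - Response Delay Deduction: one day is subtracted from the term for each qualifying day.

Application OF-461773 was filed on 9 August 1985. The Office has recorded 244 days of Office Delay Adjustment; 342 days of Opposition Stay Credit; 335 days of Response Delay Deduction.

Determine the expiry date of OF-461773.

2010-04-17

Base term: filing date + 24 years → 9 August 2009.
Office Delay Adjustment: +244 days → 10 April 2010.
Opposition Stay Credit: +342 days → 18 March 2011.
Response Delay Deduction: −335 days → 17 April 2010.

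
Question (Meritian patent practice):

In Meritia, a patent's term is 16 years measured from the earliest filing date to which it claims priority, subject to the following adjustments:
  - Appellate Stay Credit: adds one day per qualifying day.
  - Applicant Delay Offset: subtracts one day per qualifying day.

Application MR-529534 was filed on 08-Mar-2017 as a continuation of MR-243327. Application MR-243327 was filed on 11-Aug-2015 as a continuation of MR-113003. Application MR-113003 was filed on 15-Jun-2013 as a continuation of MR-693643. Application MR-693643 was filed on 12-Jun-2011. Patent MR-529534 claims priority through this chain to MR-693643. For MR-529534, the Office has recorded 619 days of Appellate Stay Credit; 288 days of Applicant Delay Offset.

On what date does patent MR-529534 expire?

Earliest priority filing: 12 June 2011.
Base term: 12 June 2011 + 16 years → 12 June 2027.
Appellate Stay Credit: +619 days → 20 February 2029.
Applicant Delay Offset: −288 days → 8 May 2028.

2028-05-08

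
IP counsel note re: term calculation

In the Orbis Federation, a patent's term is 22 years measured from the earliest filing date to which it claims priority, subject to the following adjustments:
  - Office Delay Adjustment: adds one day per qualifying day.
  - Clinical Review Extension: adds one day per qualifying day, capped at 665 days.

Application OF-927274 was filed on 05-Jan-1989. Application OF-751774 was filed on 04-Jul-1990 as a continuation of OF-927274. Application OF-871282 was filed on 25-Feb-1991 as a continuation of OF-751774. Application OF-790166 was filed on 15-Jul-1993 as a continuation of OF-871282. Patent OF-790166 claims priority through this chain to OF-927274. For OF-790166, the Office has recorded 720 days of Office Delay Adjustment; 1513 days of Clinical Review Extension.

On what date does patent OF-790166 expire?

Earliest priority filing: 5 January 1989.
Base term: 5 January 1989 + 22 years → 5 January 2011.
Office Delay Adjustment: +720 days → 25 December 2012.
Clinical Review Extension: 1513 days claimed exceeds the 665-day cap, so +665 days → 21 October 2014.

October 21, 2014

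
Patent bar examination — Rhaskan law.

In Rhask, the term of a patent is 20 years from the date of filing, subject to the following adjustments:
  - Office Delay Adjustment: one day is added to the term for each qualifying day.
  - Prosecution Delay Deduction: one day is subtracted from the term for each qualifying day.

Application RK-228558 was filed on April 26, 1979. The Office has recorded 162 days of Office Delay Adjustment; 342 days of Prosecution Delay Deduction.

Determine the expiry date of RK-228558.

October 28, 1998

Base term: filing date + 20 years → 26 April 1999.
Office Delay Adjustment: +162 days → 5 October 1999.
Prosecution Delay Deduction: −342 days → 28 October 1998.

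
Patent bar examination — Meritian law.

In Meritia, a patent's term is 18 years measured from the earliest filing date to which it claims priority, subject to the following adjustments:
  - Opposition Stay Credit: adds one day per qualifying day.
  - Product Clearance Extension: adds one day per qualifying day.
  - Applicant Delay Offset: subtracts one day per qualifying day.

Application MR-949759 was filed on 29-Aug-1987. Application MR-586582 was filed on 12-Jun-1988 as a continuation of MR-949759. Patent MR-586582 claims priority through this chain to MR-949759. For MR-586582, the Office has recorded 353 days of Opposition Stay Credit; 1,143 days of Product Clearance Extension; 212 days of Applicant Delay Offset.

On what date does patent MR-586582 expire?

March 5, 2009

Earliest priority filing: 29 August 1987.
Base term: 29 August 1987 + 18 years → 29 August 2005.
Opposition Stay Credit: +353 days → 17 August 2006.
Product Clearance Extension: +1143 days → 3 October 2009.
Applicant Delay Offset: −212 days → 5 March 2009.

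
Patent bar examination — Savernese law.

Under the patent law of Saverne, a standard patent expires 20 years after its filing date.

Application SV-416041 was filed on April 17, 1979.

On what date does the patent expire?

April 17, 1999

Filing date + 20 years → 17 April 1999.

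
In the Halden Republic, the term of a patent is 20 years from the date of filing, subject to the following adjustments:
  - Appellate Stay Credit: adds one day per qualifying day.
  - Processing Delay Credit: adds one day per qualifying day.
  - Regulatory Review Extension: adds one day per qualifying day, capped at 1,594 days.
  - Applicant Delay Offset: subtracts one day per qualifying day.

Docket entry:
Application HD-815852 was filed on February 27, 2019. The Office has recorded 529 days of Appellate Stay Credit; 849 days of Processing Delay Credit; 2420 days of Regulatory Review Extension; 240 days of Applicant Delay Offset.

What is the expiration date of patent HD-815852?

2046-08-21

Base term: filing date + 20 years → 27 February 2039.
Appellate Stay Credit: +529 days → 9 August 2040.
Processing Delay Credit: +849 days → 6 December 2042.
Regulatory Review Extension: 2420 days claimed exceeds the 1594-day cap, so +1594 days → 18 April 2047.
Applicant Delay Offset: −240 days → 21 August 2046.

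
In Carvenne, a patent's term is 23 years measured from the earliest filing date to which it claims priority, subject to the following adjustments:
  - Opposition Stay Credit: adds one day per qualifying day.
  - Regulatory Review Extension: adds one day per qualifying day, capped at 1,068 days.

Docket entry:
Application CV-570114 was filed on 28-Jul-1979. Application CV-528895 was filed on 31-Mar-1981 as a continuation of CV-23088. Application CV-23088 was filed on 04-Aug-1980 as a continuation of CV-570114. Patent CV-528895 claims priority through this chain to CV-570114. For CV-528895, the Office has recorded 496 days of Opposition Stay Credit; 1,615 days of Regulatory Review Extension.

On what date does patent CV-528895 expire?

Earliest priority filing: 28 July 1979.
Base term: 28 July 1979 + 23 years → 28 July 2002.
Opposition Stay Credit: +496 days → 6 December 2003.
Regulatory Review Extension: 1615 days claimed exceeds the 1068-day cap, so +1068 days → 8 November 2006.

2006-11-08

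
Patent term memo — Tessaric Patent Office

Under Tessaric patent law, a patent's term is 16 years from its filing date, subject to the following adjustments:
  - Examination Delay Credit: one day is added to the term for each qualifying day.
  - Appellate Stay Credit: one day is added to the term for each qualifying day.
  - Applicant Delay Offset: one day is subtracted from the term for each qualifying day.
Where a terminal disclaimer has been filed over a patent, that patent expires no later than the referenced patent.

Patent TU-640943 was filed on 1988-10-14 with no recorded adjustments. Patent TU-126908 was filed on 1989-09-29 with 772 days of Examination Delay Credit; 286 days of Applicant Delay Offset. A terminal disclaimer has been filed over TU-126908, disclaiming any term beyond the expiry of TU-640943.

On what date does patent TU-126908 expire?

2004-10-14

Natural term of TU-126908:
  Base: filing + 16 years → 29 September 2005.
  Examination Delay Credit: +772 days → 10 November 2007.
  Applicant Delay Offset: −286 days → 28 January 2007.
Expiry of referenced patent TU-640943:
  Base: filing + 16 years → 14 October 2004.
Terminal disclaimer: TU-126908 expires on the earlier of 28 January 2007 and 14 October 2004.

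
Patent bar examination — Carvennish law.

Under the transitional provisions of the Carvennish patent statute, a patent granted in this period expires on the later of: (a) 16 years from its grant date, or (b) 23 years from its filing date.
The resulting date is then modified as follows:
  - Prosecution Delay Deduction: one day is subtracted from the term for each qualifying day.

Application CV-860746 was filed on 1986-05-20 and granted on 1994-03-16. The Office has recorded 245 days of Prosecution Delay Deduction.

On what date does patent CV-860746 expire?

July 14, 2009

(a) grant + 16 years → 16 March 2010.
(b) filing + 23 years → 20 May 2009.
Later of the two: 16 March 2010.
Prosecution Delay Deduction: −245 days → 14 July 2009.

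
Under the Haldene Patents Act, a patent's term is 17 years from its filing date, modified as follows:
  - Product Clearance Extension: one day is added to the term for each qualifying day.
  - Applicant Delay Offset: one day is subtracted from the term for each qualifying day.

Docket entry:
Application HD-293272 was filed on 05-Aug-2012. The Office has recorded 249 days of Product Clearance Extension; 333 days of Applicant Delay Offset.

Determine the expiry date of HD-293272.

May 13, 2029

Base term: filing date + 17 years → 5 August 2029.
Product Clearance Extension: +249 days → 11 April 2030.
Applicant Delay Offset: −333 days → 13 May 2029.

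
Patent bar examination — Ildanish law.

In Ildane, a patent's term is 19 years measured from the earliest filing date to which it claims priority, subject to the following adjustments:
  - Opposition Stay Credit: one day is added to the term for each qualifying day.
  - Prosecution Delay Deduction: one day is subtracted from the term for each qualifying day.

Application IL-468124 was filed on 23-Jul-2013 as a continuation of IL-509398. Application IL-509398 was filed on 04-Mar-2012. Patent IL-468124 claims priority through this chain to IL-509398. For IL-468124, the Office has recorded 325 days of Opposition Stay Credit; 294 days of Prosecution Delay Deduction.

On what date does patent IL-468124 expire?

Earliest priority filing: 4 March 2012.
Base term: 4 March 2012 + 19 years → 4 March 2031.
Opposition Stay Credit: +325 days → 23 January 2032.
Prosecution Delay Deduction: −294 days → 4 April 2031.

2031-04-04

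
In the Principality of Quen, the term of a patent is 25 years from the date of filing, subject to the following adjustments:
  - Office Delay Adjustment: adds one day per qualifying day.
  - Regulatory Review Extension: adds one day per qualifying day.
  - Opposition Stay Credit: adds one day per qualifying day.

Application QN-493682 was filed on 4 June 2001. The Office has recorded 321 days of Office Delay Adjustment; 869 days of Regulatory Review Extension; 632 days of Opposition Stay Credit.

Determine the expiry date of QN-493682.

Base term: filing date + 25 years → 4 June 2026.
Office Delay Adjustment: +321 days → 21 April 2027.
Regulatory Review Extension: +869 days → 6 September 2029.
Opposition Stay Credit: +632 days → 31 May 2031.

2031-05-31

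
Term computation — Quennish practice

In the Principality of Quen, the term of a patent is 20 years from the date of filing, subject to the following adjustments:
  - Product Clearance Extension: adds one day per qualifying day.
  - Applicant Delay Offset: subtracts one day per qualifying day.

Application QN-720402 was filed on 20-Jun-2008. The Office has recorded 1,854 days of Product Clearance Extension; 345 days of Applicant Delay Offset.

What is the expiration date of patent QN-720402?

August 7, 2032

Base term: filing date + 20 years → 20 June 2028.
Product Clearance Extension: +1854 days → 18 July 2033.
Applicant Delay Offset: −345 days → 7 August 2032.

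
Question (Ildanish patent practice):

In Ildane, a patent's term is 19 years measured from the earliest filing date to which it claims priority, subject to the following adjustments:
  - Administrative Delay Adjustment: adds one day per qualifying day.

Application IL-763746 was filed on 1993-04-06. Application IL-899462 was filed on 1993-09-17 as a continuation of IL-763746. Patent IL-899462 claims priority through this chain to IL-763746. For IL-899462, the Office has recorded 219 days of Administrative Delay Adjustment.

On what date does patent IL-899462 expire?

Earliest priority filing: 6 April 1993.
Base term: 6 April 1993 + 19 years → 6 April 2012.
Administrative Delay Adjustment: +219 days → 11 November 2012.

November 11, 2012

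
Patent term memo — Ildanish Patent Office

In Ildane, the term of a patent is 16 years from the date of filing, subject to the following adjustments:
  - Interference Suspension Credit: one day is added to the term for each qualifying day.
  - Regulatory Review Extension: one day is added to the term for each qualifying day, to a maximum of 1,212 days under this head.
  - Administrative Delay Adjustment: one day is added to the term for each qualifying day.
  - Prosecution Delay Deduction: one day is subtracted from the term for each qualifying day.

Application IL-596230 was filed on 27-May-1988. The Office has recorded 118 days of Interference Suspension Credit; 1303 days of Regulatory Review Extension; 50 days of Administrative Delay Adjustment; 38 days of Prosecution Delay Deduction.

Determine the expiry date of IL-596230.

January 29, 2008

Base term: filing date + 16 years → 27 May 2004.
Interference Suspension Credit: +118 days → 22 September 2004.
Regulatory Review Extension: 1303 days claimed exceeds the 1212-day cap, so +1212 days → 17 January 2008.
Administrative Delay Adjustment: +50 days → 7 March 2008.
Prosecution Delay Deduction: −38 days → 29 January 2008.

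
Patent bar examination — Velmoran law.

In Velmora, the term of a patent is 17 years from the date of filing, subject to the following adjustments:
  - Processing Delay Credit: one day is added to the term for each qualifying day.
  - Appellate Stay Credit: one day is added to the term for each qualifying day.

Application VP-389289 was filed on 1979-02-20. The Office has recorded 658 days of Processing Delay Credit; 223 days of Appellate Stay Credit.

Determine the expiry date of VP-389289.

July 20, 1998

Base term: filing date + 17 years → 20 February 1996.
Processing Delay Credit: +658 days → 9 December 1997.
Appellate Stay Credit: +223 days → 20 July 1998.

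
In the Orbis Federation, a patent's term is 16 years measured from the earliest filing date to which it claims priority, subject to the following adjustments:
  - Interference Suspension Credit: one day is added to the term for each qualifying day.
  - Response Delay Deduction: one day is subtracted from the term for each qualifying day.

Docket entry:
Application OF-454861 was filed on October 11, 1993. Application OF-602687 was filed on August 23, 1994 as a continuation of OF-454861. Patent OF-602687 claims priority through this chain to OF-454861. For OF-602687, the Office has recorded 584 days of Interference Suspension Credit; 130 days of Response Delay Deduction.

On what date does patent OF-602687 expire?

Earliest priority filing: 11 October 1993.
Base term: 11 October 1993 + 16 years → 11 October 2009.
Interference Suspension Credit: +584 days → 18 May 2011.
Response Delay Deduction: −130 days → 8 January 2011.

2011-01-08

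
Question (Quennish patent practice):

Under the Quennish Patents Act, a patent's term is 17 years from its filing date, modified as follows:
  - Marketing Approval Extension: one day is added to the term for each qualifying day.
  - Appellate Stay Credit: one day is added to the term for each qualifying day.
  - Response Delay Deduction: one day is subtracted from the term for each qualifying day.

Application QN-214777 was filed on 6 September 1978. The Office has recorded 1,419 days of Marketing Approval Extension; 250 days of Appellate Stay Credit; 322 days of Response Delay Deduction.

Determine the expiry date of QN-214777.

1999-05-15

Base term: filing date + 17 years → 6 September 1995.
Marketing Approval Extension: +1419 days → 26 July 1999.
Appellate Stay Credit: +250 days → 1 April 2000.
Response Delay Deduction: −322 days → 15 May 1999.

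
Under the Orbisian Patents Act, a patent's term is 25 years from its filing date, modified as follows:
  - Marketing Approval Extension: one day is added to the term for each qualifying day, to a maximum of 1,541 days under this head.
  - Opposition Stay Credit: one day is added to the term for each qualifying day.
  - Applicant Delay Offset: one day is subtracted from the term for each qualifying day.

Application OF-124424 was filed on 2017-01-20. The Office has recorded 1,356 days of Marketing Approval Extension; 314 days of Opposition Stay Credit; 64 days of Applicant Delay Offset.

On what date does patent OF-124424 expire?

Base term: filing date + 25 years → 20 January 2042.
Marketing Approval Extension: 1356 days (within the 1541-day cap) → +1356 days → 7 October 2045.
Opposition Stay Credit: +314 days → 17 August 2046.
Applicant Delay Offset: −64 days → 14 June 2046.

June 14, 2046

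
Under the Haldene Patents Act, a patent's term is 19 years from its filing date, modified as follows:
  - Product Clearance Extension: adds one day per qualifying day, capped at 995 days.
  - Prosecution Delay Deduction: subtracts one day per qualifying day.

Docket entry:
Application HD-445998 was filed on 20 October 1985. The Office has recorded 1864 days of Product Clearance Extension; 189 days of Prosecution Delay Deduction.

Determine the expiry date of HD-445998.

Base term: filing date + 19 years → 20 October 2004.
Product Clearance Extension: 1864 days claimed exceeds the 995-day cap, so +995 days → 12 July 2007.
Prosecution Delay Deduction: −189 days → 4 January 2007.

2007-01-04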